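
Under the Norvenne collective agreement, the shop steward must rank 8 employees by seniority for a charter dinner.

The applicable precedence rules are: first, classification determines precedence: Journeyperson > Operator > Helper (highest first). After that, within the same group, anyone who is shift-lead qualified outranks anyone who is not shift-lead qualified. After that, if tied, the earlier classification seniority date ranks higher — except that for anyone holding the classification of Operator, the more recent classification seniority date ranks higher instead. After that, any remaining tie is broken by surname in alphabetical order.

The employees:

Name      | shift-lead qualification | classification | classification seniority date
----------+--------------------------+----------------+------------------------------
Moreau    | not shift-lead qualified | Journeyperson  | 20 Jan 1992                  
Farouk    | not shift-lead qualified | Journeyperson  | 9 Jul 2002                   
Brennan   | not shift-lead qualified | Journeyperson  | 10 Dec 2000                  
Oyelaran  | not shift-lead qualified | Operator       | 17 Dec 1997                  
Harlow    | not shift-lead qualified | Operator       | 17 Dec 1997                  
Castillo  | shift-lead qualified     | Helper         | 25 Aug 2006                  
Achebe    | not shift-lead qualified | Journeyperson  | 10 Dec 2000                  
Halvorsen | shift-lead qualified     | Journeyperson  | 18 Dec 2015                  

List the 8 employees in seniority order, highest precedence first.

By classification: Halvorsen, Moreau, Achebe, Brennan and Farouk (Journeyperson); then Harlow and Oyelaran (Operator); then Castillo (Helper).
Among Halvorsen, Moreau, Achebe, Brennan and Farouk, shift-lead qualified before not shift-lead qualified: Halvorsen (shift-lead qualified) before Moreau, Achebe, Brennan and Farouk (not shift-lead qualified).
Among Moreau, Achebe, Brennan and Farouk, by classification seniority date (earlier first): Moreau (20 Jan 1992) before Achebe and Brennan (10 Dec 2000) before Farouk (9 Jul 2002).
Among Achebe and Brennan, alphabetically by surname: Achebe before Brennan.
Harlow and Oyelaran are each not shift-lead qualified, so the next rule applies.
Harlow and Oyelaran both have classification seniority date 17 Dec 1997, so the next rule applies.
Among Harlow and Oyelaran, alphabetically by surname: Harlow before Oyelaran.
Full order: Halvorsen, Moreau, Achebe, Brennan, Farouk, Harlow, Oyelaran, Castillo.

Halvorsen, Moreau, Achebe, Brennan, Farouk, Harlow, Oyelaran, Castillo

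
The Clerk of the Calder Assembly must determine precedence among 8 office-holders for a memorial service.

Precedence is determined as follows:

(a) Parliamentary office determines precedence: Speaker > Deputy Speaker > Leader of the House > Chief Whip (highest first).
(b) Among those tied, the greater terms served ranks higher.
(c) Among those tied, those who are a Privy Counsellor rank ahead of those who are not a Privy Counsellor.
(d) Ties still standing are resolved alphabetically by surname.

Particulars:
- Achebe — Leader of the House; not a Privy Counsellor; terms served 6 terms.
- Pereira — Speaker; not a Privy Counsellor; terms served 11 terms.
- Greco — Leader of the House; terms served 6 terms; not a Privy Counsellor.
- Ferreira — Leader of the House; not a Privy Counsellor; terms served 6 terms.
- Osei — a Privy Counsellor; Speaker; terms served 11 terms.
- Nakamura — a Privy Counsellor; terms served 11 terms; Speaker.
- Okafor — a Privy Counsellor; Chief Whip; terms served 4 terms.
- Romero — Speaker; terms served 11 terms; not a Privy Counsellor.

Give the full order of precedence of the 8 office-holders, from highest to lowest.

Nakamura, Osei, Pereira, Romero, Achebe, Ferreira, Greco, Okafor

By parliamentary office: Nakamura, Osei, Pereira and Romero (Speaker); then Achebe, Ferreira and Greco (Leader of the House); then Okafor (Chief Whip).
Nakamura, Osei, Pereira and Romero all have terms served 11 terms, so the next rule applies.
Among Nakamura, Osei, Pereira and Romero, a Privy Counsellor before not a Privy Counsellor: Nakamura and Osei (a Privy Counsellor) before Pereira and Romero (not a Privy Counsellor).
Among Nakamura and Osei, alphabetically by surname: Nakamura before Osei.
Among Pereira and Romero, alphabetically by surname: Pereira before Romero.
Achebe, Ferreira and Greco all have terms served 6 terms, so the next rule applies.
Achebe, Ferreira and Greco are each not a Privy Counsellor, so the next rule applies.
Among Achebe, Ferreira and Greco, alphabetically by surname: Achebe before Ferreira before Greco.
Full order: Nakamura, Osei, Pereira, Romero, Achebe, Ferreira, Greco, Okafor.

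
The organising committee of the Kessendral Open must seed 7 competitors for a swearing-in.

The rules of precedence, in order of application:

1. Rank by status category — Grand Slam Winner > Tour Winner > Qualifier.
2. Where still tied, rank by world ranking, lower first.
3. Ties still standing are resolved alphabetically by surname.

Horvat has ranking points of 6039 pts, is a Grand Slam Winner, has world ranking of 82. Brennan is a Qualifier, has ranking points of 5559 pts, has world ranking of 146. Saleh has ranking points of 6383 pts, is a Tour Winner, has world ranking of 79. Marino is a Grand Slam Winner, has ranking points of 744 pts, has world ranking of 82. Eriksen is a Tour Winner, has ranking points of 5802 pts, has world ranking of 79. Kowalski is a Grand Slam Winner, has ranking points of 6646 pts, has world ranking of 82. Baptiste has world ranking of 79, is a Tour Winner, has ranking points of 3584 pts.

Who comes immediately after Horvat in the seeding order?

Kowalski

By status category: Horvat, Kowalski and Marino (Grand Slam Winner); then Baptiste, Eriksen and Saleh (Tour Winner); then Brennan (Qualifier).
Horvat, Kowalski and Marino all have world ranking 82, so the next rule applies.
Among Horvat, Kowalski and Marino, alphabetically by surname: Horvat before Kowalski before Marino.
Baptiste, Eriksen and Saleh all have world ranking 79, so the next rule applies.
Among Baptiste, Eriksen and Saleh, alphabetically by surname: Baptiste before Eriksen before Saleh.
Order: Horvat, Kowalski, Marino, Baptiste, Eriksen, Saleh, Brennan.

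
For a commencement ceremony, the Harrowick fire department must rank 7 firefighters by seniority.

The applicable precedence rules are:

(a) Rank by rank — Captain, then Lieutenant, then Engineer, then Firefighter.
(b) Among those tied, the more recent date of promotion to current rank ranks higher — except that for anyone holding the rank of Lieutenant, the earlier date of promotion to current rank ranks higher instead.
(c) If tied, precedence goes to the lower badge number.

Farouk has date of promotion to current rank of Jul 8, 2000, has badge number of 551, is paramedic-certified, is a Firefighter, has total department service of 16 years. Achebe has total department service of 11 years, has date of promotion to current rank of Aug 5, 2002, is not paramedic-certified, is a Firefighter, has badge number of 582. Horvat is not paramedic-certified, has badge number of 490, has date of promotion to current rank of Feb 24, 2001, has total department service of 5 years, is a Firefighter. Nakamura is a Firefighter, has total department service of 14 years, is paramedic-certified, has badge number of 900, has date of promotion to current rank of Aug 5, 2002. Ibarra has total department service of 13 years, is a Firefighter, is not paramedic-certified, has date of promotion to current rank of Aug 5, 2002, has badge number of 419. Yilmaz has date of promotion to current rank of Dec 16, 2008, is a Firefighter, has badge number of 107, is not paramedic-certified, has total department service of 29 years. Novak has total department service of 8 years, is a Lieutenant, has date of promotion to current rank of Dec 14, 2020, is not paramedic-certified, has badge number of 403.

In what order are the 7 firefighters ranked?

Novak, Yilmaz, Ibarra, Achebe, Nakamura, Horvat, Farouk

By rank: Novak (Lieutenant); then Yilmaz, Ibarra, Achebe, Nakamura, Horvat and Farouk (Firefighter).
Among Yilmaz, Ibarra, Achebe, Nakamura, Horvat and Farouk, by date of promotion to current rank (later first): Yilmaz (Dec 16, 2008) before Ibarra, Achebe and Nakamura (Aug 5, 2002) before Horvat (Feb 24, 2001) before Farouk (Jul 8, 2000).
Among Ibarra, Achebe and Nakamura, by badge number (lower first): Ibarra (419) before Achebe (582) before Nakamura (900).
Full order: Novak, Yilmaz, Ibarra, Achebe, Nakamura, Horvat, Farouk.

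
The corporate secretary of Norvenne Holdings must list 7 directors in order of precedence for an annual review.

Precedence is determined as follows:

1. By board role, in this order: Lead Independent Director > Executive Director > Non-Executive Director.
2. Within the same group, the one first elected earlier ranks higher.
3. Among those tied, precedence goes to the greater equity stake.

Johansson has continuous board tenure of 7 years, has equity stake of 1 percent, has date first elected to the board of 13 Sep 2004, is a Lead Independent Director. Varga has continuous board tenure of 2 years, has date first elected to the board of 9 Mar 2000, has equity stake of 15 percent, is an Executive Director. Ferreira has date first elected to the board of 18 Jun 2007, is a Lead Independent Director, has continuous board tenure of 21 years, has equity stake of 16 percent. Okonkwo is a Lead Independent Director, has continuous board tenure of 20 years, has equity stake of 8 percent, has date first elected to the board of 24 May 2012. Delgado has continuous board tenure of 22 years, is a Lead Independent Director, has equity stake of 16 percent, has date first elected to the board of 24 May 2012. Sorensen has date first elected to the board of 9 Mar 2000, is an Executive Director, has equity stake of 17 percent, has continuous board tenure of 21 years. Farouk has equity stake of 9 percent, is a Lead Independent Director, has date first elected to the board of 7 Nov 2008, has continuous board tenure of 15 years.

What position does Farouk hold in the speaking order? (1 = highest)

3

By board role: Johansson, Ferreira, Farouk, Delgado and Okonkwo (Lead Independent Director); then Sorensen and Varga (Executive Director).
Among Johansson, Ferreira, Farouk, Delgado and Okonkwo, by date first elected to the board (earlier first): Johansson (13 Sep 2004) before Ferreira (18 Jun 2007) before Farouk (7 Nov 2008) before Delgado and Okonkwo (24 May 2012).
Among Delgado and Okonkwo, by equity stake (higher first): Delgado (16 percent) before Okonkwo (8 percent).
Sorensen and Varga both have date first elected to the board 9 Mar 2000, so the next rule applies.
Among Sorensen and Varga, by equity stake (higher first): Sorensen (17 percent) before Varga (15 percent).
Order: Johansson, Ferreira, Farouk, Delgado, Okonkwo, Sorensen, Varga. So position 3.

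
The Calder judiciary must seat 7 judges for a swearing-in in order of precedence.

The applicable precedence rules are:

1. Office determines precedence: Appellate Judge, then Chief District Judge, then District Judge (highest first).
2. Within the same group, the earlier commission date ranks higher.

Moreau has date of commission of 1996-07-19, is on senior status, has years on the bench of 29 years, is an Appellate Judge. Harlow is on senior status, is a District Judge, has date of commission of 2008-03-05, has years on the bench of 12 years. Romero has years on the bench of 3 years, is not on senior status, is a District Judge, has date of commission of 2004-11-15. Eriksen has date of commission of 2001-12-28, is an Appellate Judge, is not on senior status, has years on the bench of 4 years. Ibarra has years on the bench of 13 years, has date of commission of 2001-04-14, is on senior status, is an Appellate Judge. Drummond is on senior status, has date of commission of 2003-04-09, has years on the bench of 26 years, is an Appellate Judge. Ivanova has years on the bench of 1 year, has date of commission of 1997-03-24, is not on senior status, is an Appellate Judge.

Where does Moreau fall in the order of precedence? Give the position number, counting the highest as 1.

By office: Moreau, Ivanova, Ibarra, Eriksen and Drummond (Appellate Judge); then Romero and Harlow (District Judge).
Among Moreau, Ivanova, Ibarra, Eriksen and Drummond, by date of commission (earlier first): Moreau (1996-07-19) before Ivanova (1997-03-24) before Ibarra (2001-04-14) before Eriksen (2001-12-28) before Drummond (2003-04-09).
Among Romero and Harlow, by date of commission (earlier first): Romero (2004-11-15) before Harlow (2008-03-05).
Order: Moreau, Ivanova, Ibarra, Eriksen, Drummond, Romero, Harlow. So position 1.

1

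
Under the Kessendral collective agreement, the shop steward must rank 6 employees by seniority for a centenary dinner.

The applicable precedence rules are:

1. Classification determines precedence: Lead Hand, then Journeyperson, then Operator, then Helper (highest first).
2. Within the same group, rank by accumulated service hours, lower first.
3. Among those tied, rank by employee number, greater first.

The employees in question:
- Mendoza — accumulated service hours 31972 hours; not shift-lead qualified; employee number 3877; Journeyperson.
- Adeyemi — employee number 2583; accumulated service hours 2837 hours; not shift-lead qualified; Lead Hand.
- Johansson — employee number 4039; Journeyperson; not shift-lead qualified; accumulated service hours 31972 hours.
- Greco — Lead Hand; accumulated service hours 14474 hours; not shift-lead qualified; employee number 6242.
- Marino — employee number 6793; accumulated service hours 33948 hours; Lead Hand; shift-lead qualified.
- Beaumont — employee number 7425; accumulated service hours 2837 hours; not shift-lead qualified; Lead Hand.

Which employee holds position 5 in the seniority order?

By classification: Beaumont, Adeyemi, Greco and Marino (Lead Hand); then Johansson and Mendoza (Journeyperson).
Among Beaumont, Adeyemi, Greco and Marino, by accumulated service hours (lower first): Beaumont and Adeyemi (2837 hours) before Greco (14474 hours) before Marino (33948 hours).
Among Beaumont and Adeyemi, by employee number (higher first): Beaumont (7425) before Adeyemi (2583).
Johansson and Mendoza both have accumulated service hours 31972 hours, so the next rule applies.
Among Johansson and Mendoza, by employee number (higher first): Johansson (4039) before Mendoza (3877).
Order: Beaumont, Adeyemi, Greco, Marino, Johansson, Mendoza.

Johansson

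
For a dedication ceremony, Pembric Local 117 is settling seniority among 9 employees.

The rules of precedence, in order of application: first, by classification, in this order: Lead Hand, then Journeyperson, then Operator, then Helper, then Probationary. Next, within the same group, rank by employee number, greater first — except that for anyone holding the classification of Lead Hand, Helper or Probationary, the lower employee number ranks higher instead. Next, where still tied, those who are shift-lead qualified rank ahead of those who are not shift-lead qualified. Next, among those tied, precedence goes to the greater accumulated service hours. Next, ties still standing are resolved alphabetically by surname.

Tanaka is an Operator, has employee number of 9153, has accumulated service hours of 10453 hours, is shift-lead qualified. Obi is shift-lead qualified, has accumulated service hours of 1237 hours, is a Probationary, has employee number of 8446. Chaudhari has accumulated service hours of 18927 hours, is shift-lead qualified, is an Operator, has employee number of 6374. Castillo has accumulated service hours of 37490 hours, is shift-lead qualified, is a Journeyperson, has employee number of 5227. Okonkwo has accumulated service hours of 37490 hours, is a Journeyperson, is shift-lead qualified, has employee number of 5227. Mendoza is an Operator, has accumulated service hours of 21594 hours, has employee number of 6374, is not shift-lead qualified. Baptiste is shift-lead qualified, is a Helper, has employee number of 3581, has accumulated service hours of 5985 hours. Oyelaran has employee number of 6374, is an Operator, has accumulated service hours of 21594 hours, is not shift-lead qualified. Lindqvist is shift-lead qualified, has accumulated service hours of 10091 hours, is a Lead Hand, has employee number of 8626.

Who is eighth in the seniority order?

By classification: Lindqvist (Lead Hand); then Castillo and Okonkwo (Journeyperson); then Tanaka, Chaudhari, Mendoza and Oyelaran (Operator); then Baptiste (Helper); then Obi (Probationary).
Castillo and Okonkwo both have employee number 5227, so the next rule applies.
Castillo and Okonkwo are each shift-lead qualified, so the next rule applies.
Castillo and Okonkwo both have accumulated service hours 37490 hours, so the next rule applies.
Among Castillo and Okonkwo, alphabetically by surname: Castillo before Okonkwo.
Among Tanaka, Chaudhari, Mendoza and Oyelaran, by employee number (higher first): Tanaka (9153) before Chaudhari, Mendoza and Oyelaran (6374).
Among Chaudhari, Mendoza and Oyelaran, shift-lead qualified before not shift-lead qualified: Chaudhari (shift-lead qualified) before Mendoza and Oyelaran (not shift-lead qualified).
Mendoza and Oyelaran both have accumulated service hours 21594 hours, so the next rule applies.
Among Mendoza and Oyelaran, alphabetically by surname: Mendoza before Oyelaran.
Order: Lindqvist, Castillo, Okonkwo, Tanaka, Chaudhari, Mendoza, Oyelaran, Baptiste, Obi.

Baptiste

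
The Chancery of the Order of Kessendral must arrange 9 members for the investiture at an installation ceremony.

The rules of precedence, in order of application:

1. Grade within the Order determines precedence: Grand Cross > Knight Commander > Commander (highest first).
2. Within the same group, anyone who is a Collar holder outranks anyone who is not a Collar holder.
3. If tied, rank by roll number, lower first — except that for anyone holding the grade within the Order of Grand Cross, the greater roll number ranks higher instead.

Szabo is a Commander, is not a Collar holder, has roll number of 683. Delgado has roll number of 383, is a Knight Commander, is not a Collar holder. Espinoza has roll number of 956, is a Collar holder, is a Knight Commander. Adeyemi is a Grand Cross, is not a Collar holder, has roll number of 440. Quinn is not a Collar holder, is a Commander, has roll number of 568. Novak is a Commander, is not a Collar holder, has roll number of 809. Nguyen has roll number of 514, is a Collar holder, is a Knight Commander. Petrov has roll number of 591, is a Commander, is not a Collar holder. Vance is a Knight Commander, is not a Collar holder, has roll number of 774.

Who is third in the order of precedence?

Espinoza

By grade within the Order: Adeyemi (Grand Cross); then Nguyen, Espinoza, Delgado and Vance (Knight Commander); then Quinn, Petrov, Szabo and Novak (Commander).
Among Nguyen, Espinoza, Delgado and Vance, a Collar holder before not a Collar holder: Nguyen and Espinoza (a Collar holder) before Delgado and Vance (not a Collar holder).
Among Nguyen and Espinoza, by roll number (lower first): Nguyen (514) before Espinoza (956).
Among Delgado and Vance, by roll number (lower first): Delgado (383) before Vance (774).
Quinn, Petrov, Szabo and Novak are each not a Collar holder, so the next rule applies.
Among Quinn, Petrov, Szabo and Novak, by roll number (lower first): Quinn (568) before Petrov (591) before Szabo (683) before Novak (809).
Order: Adeyemi, Nguyen, Espinoza, Delgado, Vance, Quinn, Petrov, Szabo, Novak.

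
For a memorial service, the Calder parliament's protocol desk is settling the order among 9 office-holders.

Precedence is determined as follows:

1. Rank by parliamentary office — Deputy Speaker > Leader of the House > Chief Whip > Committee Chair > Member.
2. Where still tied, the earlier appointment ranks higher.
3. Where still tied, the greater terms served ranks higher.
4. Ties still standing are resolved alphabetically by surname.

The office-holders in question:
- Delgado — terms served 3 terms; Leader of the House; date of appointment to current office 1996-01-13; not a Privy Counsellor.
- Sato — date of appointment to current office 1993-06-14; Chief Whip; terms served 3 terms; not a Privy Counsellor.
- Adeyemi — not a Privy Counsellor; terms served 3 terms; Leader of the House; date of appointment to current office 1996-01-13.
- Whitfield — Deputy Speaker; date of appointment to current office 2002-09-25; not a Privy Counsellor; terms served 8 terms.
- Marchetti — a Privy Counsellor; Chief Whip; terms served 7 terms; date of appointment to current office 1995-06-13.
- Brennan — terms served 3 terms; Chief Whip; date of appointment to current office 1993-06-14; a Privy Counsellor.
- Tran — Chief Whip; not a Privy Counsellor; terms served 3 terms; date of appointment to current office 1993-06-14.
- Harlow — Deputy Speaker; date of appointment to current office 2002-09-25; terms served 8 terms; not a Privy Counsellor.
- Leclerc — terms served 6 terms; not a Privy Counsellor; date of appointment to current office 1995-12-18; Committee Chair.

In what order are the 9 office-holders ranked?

Harlow, Whitfield, Adeyemi, Delgado, Brennan, Sato, Tran, Marchetti, Leclerc

By parliamentary office: Harlow and Whitfield (Deputy Speaker); then Adeyemi and Delgado (Leader of the House); then Brennan, Sato, Tran and Marchetti (Chief Whip); then Leclerc (Committee Chair).
Harlow and Whitfield both have date of appointment to current office 2002-09-25, so the next rule applies.
Harlow and Whitfield both have terms served 8 terms, so the next rule applies.
Among Harlow and Whitfield, alphabetically by surname: Harlow before Whitfield.
Adeyemi and Delgado both have date of appointment to current office 1996-01-13, so the next rule applies.
Adeyemi and Delgado both have terms served 3 terms, so the next rule applies.
Among Adeyemi and Delgado, alphabetically by surname: Adeyemi before Delgado.
Among Brennan, Sato, Tran and Marchetti, by date of appointment to current office (earlier first): Brennan, Sato and Tran (1993-06-14) before Marchetti (1995-06-13).
Brennan, Sato and Tran all have terms served 3 terms, so the next rule applies.
Among Brennan, Sato and Tran, alphabetically by surname: Brennan before Sato before Tran.
Full order: Harlow, Whitfield, Adeyemi, Delgado, Brennan, Sato, Tran, Marchetti, Leclerc.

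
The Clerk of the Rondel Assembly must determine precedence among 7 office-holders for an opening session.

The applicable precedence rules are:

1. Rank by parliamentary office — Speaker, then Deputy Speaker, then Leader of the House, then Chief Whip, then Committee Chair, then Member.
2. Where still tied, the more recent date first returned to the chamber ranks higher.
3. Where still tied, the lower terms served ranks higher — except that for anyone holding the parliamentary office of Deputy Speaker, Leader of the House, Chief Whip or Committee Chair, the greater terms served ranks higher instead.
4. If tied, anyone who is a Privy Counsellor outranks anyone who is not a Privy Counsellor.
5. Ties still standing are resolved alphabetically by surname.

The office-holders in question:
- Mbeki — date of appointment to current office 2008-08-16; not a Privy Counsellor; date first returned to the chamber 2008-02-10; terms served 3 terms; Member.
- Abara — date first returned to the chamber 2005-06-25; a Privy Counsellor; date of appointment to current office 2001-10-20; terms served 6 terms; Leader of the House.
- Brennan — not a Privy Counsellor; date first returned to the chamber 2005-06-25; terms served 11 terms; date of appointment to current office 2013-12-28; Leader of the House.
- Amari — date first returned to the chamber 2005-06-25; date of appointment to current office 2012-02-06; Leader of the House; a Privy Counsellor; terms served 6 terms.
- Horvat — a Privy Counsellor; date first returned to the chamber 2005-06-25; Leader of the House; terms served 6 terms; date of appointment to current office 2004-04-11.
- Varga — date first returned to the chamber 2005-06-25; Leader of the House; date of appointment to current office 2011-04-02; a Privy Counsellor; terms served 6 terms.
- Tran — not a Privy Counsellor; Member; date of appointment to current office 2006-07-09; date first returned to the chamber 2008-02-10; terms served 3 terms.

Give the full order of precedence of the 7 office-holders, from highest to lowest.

By parliamentary office: Brennan, Abara, Amari, Horvat and Varga (Leader of the House); then Mbeki and Tran (Member).
Brennan, Abara, Amari, Horvat and Varga all have date first returned to the chamber 2005-06-25, so the next rule applies.
Among Brennan, Abara, Amari, Horvat and Varga, by terms served (higher first) (reversed rule for this group): Brennan (11 terms) before Abara, Amari, Horvat and Varga (6 terms).
Abara, Amari, Horvat and Varga are each a Privy Counsellor, so the next rule applies.
Among Abara, Amari, Horvat and Varga, alphabetically by surname: Abara before Amari before Horvat before Varga.
Mbeki and Tran both have date first returned to the chamber 2008-02-10, so the next rule applies.
Mbeki and Tran both have terms served 3 terms, so the next rule applies.
Mbeki and Tran are each not a Privy Counsellor, so the next rule applies.
Among Mbeki and Tran, alphabetically by surname: Mbeki before Tran.
Full order: Brennan, Abara, Amari, Horvat, Varga, Mbeki, Tran.

Brennan, Abara, Amari, Horvat, Varga, Mbeki, Tran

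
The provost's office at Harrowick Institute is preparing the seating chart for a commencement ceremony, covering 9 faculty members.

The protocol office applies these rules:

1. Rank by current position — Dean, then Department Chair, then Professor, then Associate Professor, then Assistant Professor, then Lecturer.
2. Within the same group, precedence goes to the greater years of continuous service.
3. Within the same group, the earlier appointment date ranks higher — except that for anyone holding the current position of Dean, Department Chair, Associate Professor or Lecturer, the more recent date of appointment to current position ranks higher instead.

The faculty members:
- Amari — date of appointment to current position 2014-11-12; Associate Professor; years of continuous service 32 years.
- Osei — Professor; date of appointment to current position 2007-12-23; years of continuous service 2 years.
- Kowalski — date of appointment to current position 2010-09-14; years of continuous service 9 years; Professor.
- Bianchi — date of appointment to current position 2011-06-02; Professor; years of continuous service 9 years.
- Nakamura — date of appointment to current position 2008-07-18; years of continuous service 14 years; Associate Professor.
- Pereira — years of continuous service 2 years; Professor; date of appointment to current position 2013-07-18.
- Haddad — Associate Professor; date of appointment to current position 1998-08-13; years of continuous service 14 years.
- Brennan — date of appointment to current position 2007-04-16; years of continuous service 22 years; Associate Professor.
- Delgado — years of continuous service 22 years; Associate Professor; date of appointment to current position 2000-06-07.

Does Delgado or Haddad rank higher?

Delgado

By current position: Kowalski, Bianchi, Osei and Pereira (Professor); then Amari, Brennan, Delgado, Nakamura and Haddad (Associate Professor).
Among Kowalski, Bianchi, Osei and Pereira, by years of continuous service (higher first): Kowalski and Bianchi (9 years) before Osei and Pereira (2 years).
Among Kowalski and Bianchi, by date of appointment to current position (earlier first): Kowalski (2010-09-14) before Bianchi (2011-06-02).
Among Osei and Pereira, by date of appointment to current position (earlier first): Osei (2007-12-23) before Pereira (2013-07-18).
Among Amari, Brennan, Delgado, Nakamura and Haddad, by years of continuous service (higher first): Amari (32 years) before Brennan and Delgado (22 years) before Nakamura and Haddad (14 years).
Among Brennan and Delgado, by date of appointment to current position (later first) (reversed rule for this group): Brennan (2007-04-16) before Delgado (2000-06-07).
Among Nakamura and Haddad, by date of appointment to current position (later first) (reversed rule for this group): Nakamura (2008-07-18) before Haddad (1998-08-13).
So Delgado takes precedence.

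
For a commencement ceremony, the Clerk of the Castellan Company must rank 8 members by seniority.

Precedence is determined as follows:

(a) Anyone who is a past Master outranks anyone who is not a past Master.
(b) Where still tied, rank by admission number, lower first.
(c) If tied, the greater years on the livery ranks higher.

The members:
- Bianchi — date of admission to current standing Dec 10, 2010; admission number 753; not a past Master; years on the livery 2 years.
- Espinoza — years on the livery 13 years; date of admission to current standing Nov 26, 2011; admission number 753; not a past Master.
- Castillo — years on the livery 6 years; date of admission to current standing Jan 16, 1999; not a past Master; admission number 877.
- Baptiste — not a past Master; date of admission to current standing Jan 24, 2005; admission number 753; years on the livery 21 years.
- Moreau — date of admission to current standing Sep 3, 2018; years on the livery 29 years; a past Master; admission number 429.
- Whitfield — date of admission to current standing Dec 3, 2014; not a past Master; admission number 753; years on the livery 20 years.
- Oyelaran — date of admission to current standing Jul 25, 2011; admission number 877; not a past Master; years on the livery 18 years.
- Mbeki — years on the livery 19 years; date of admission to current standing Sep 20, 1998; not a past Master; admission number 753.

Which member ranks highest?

By the first rule: Moreau (a past Master); then Baptiste, Whitfield, Mbeki, Espinoza, Bianchi, Oyelaran and Castillo (each not a past Master).
Among Baptiste, Whitfield, Mbeki, Espinoza, Bianchi, Oyelaran and Castillo, by admission number (lower first): Baptiste, Whitfield, Mbeki, Espinoza and Bianchi (753) before Oyelaran and Castillo (877).
Among Baptiste, Whitfield, Mbeki, Espinoza and Bianchi, by years on the livery (higher first): Baptiste (21 years) before Whitfield (20 years) before Mbeki (19 years) before Espinoza (13 years) before Bianchi (2 years).
Among Oyelaran and Castillo, by years on the livery (higher first): Oyelaran (18 years) before Castillo (6 years).
Order: Moreau, Baptiste, Whitfield, Mbeki, Espinoza, Bianchi, Oyelaran, Castillo.

Moreau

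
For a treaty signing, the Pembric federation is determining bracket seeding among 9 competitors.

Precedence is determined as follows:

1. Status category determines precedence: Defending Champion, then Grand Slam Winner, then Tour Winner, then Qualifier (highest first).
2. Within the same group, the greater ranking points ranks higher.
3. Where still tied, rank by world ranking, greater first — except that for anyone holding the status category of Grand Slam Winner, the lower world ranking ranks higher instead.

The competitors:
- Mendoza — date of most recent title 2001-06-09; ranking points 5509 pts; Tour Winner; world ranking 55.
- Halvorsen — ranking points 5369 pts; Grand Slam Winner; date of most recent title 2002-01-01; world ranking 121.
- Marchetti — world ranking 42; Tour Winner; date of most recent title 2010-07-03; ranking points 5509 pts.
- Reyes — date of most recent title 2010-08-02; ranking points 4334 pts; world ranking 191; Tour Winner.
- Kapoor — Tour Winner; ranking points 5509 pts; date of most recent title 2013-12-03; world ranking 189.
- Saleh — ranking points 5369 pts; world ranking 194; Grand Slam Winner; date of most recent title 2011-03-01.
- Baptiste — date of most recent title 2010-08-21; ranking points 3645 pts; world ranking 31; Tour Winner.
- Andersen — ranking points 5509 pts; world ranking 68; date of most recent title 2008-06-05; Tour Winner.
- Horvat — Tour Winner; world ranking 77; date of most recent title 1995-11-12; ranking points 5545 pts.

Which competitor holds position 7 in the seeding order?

Marchetti

By status category: Halvorsen and Saleh (Grand Slam Winner); then Horvat, Kapoor, Andersen, Mendoza, Marchetti, Reyes and Baptiste (Tour Winner).
Halvorsen and Saleh both have ranking points 5369 pts, so the next rule applies.
Among Halvorsen and Saleh, by world ranking (lower first) (reversed rule for this group): Halvorsen (121) before Saleh (194).
Among Horvat, Kapoor, Andersen, Mendoza, Marchetti, Reyes and Baptiste, by ranking points (higher first): Horvat (5545 pts) before Kapoor, Andersen, Mendoza and Marchetti (5509 pts) before Reyes (4334 pts) before Baptiste (3645 pts).
Among Kapoor, Andersen, Mendoza and Marchetti, by world ranking (higher first): Kapoor (189) before Andersen (68) before Mendoza (55) before Marchetti (42).
Order: Halvorsen, Saleh, Horvat, Kapoor, Andersen, Mendoza, Marchetti, Reyes, Baptiste.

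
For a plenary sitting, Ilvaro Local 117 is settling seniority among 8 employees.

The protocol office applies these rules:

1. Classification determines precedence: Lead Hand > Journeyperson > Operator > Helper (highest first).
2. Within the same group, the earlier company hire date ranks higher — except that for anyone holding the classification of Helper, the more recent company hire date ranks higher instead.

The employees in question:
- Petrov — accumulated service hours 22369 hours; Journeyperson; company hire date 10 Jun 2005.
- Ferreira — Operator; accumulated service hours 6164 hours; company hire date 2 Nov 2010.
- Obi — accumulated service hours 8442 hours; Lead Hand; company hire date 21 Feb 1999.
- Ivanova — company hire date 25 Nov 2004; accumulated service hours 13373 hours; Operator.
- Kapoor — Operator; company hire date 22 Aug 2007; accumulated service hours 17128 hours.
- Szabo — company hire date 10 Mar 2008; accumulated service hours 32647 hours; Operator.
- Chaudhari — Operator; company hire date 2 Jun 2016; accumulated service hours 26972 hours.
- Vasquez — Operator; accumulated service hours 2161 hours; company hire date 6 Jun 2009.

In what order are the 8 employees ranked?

Obi, Petrov, Ivanova, Kapoor, Szabo, Vasquez, Ferreira, Chaudhari

By classification: Obi (Lead Hand); then Petrov (Journeyperson); then Ivanova, Kapoor, Szabo, Vasquez, Ferreira and Chaudhari (Operator).
Among Ivanova, Kapoor, Szabo, Vasquez, Ferreira and Chaudhari, by company hire date (earlier first): Ivanova (25 Nov 2004) before Kapoor (22 Aug 2007) before Szabo (10 Mar 2008) before Vasquez (6 Jun 2009) before Ferreira (2 Nov 2010) before Chaudhari (2 Jun 2016).
Full order: Obi, Petrov, Ivanova, Kapoor, Szabo, Vasquez, Ferreira, Chaudhari.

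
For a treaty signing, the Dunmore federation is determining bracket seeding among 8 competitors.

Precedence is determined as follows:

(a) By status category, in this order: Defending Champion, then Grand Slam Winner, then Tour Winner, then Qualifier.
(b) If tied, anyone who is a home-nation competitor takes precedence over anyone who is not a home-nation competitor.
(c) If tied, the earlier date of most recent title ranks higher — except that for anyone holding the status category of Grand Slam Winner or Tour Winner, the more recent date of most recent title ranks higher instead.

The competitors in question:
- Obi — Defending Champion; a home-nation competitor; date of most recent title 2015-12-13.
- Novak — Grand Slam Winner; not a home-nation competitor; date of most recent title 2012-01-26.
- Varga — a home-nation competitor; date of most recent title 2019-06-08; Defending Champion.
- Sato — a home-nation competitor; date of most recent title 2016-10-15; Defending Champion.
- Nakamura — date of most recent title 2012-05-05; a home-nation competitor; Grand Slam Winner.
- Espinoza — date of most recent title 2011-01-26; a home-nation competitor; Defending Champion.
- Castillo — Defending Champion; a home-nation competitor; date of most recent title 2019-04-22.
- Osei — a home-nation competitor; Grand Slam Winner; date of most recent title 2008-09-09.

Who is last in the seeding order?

Novak

By status category: Espinoza, Obi, Sato, Castillo and Varga (Defending Champion); then Nakamura, Osei and Novak (Grand Slam Winner).
Espinoza, Obi, Sato, Castillo and Varga are each a home-nation competitor, so the next rule applies.
Among Espinoza, Obi, Sato, Castillo and Varga, by date of most recent title (earlier first): Espinoza (2011-01-26) before Obi (2015-12-13) before Sato (2016-10-15) before Castillo (2019-04-22) before Varga (2019-06-08).
Among Nakamura, Osei and Novak, a home-nation competitor before not a home-nation competitor: Nakamura and Osei (a home-nation competitor) before Novak (not a home-nation competitor).
Among Nakamura and Osei, by date of most recent title (later first) (reversed rule for this group): Nakamura (2012-05-05) before Osei (2008-09-09).
Order: Espinoza, Obi, Sato, Castillo, Varga, Nakamura, Osei, Novak.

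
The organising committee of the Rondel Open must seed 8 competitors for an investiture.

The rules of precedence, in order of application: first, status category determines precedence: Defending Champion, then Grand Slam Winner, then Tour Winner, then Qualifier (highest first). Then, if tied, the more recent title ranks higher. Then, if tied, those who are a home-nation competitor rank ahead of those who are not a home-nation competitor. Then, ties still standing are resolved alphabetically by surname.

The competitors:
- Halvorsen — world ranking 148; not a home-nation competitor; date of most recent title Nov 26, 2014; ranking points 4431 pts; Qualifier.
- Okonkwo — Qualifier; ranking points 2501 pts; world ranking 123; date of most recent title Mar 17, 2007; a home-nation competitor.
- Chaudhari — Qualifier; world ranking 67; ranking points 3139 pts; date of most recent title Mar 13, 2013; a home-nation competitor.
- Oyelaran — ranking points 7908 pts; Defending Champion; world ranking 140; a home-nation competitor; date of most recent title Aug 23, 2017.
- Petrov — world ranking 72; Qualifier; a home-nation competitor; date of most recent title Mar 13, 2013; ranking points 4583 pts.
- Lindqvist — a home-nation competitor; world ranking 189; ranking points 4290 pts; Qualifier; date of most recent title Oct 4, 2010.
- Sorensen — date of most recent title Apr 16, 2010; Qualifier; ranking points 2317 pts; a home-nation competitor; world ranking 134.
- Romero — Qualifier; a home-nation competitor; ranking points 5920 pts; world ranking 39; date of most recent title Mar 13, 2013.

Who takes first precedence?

By status category: Oyelaran (Defending Champion); then Halvorsen, Chaudhari, Petrov, Romero, Lindqvist, Sorensen and Okonkwo (Qualifier).
Among Halvorsen, Chaudhari, Petrov, Romero, Lindqvist, Sorensen and Okonkwo, by date of most recent title (later first): Halvorsen (Nov 26, 2014) before Chaudhari, Petrov and Romero (Mar 13, 2013) before Lindqvist (Oct 4, 2010) before Sorensen (Apr 16, 2010) before Okonkwo (Mar 17, 2007).
Chaudhari, Petrov and Romero are each a home-nation competitor, so the next rule applies.
Among Chaudhari, Petrov and Romero, alphabetically by surname: Chaudhari before Petrov before Romero.
Order: Oyelaran, Halvorsen, Chaudhari, Petrov, Romero, Lindqvist, Sorensen, Okonkwo.

Oyelaran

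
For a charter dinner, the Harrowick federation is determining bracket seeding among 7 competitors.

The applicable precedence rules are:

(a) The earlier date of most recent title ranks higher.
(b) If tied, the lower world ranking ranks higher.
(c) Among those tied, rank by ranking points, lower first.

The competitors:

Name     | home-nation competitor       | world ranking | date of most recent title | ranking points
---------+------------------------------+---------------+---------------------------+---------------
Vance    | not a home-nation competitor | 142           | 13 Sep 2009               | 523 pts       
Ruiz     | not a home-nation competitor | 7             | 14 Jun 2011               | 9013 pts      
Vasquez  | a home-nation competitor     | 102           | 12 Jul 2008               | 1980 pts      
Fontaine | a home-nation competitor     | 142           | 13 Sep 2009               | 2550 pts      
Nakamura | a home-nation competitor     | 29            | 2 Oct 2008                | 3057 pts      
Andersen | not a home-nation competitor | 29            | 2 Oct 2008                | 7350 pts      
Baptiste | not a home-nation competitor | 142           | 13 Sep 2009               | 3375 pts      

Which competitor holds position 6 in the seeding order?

By date of most recent title (earlier first): Vasquez (12 Jul 2008); then Nakamura and Andersen (both 2 Oct 2008); then Vance, Fontaine and Baptiste (each 13 Sep 2009); then Ruiz (14 Jun 2011).
Nakamura and Andersen both have world ranking 29, so the next rule applies.
Among Nakamura and Andersen, by ranking points (lower first): Nakamura (3057 pts) before Andersen (7350 pts).
Vance, Fontaine and Baptiste all have world ranking 142, so the next rule applies.
Among Vance, Fontaine and Baptiste, by ranking points (lower first): Vance (523 pts) before Fontaine (2550 pts) before Baptiste (3375 pts).
Order: Vasquez, Nakamura, Andersen, Vance, Fontaine, Baptiste, Ruiz.

Baptiste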